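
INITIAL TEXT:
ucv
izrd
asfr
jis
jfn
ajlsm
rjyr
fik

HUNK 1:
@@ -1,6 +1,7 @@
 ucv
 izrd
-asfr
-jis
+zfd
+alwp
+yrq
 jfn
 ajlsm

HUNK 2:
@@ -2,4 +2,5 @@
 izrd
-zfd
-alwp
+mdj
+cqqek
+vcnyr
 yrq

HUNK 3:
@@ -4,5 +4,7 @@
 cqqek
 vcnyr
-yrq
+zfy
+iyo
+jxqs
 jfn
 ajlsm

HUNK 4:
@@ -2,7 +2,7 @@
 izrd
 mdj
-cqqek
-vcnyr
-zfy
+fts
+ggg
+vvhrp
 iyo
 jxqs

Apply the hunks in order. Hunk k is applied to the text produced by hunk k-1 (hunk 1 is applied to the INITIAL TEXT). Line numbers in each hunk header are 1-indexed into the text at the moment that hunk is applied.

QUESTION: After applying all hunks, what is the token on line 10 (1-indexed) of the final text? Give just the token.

Answer: ajlsm

Derivation:
Hunk 1: at line 1 remove [asfr,jis] add [zfd,alwp,yrq] -> 9 lines: ucv izrd zfd alwp yrq jfn ajlsm rjyr fik
Hunk 2: at line 2 remove [zfd,alwp] add [mdj,cqqek,vcnyr] -> 10 lines: ucv izrd mdj cqqek vcnyr yrq jfn ajlsm rjyr fik
Hunk 3: at line 4 remove [yrq] add [zfy,iyo,jxqs] -> 12 lines: ucv izrd mdj cqqek vcnyr zfy iyo jxqs jfn ajlsm rjyr fik
Hunk 4: at line 2 remove [cqqek,vcnyr,zfy] add [fts,ggg,vvhrp] -> 12 lines: ucv izrd mdj fts ggg vvhrp iyo jxqs jfn ajlsm rjyr fik
Final line 10: ajlsm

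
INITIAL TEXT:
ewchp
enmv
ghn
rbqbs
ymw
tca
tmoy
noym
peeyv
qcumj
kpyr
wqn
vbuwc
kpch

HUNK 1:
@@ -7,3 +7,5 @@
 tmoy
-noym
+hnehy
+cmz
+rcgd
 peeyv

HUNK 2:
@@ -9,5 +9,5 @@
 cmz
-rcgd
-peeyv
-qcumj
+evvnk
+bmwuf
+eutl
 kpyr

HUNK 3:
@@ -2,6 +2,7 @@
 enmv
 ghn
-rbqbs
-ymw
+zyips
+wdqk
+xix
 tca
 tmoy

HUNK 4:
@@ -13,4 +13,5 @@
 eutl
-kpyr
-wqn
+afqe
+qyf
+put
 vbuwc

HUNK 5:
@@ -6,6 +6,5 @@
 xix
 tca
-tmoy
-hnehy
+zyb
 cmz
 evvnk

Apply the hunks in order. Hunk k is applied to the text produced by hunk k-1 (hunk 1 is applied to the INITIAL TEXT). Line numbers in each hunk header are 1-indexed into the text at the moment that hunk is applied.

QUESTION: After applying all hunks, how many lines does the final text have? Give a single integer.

Answer: 17

Derivation:
Hunk 1: at line 7 remove [noym] add [hnehy,cmz,rcgd] -> 16 lines: ewchp enmv ghn rbqbs ymw tca tmoy hnehy cmz rcgd peeyv qcumj kpyr wqn vbuwc kpch
Hunk 2: at line 9 remove [rcgd,peeyv,qcumj] add [evvnk,bmwuf,eutl] -> 16 lines: ewchp enmv ghn rbqbs ymw tca tmoy hnehy cmz evvnk bmwuf eutl kpyr wqn vbuwc kpch
Hunk 3: at line 2 remove [rbqbs,ymw] add [zyips,wdqk,xix] -> 17 lines: ewchp enmv ghn zyips wdqk xix tca tmoy hnehy cmz evvnk bmwuf eutl kpyr wqn vbuwc kpch
Hunk 4: at line 13 remove [kpyr,wqn] add [afqe,qyf,put] -> 18 lines: ewchp enmv ghn zyips wdqk xix tca tmoy hnehy cmz evvnk bmwuf eutl afqe qyf put vbuwc kpch
Hunk 5: at line 6 remove [tmoy,hnehy] add [zyb] -> 17 lines: ewchp enmv ghn zyips wdqk xix tca zyb cmz evvnk bmwuf eutl afqe qyf put vbuwc kpch
Final line count: 17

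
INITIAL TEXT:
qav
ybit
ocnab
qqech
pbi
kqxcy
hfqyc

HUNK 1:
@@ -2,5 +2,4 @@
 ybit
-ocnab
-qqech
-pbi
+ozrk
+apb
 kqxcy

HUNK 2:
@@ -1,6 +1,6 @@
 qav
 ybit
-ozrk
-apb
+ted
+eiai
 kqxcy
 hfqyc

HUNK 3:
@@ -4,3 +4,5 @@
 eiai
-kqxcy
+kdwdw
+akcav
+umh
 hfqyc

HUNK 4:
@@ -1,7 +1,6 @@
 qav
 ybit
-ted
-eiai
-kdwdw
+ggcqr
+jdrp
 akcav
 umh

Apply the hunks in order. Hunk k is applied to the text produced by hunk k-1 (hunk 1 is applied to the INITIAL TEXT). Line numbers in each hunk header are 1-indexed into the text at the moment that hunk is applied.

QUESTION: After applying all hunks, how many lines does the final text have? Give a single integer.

Answer: 7

Derivation:
Hunk 1: at line 2 remove [ocnab,qqech,pbi] add [ozrk,apb] -> 6 lines: qav ybit ozrk apb kqxcy hfqyc
Hunk 2: at line 1 remove [ozrk,apb] add [ted,eiai] -> 6 lines: qav ybit ted eiai kqxcy hfqyc
Hunk 3: at line 4 remove [kqxcy] add [kdwdw,akcav,umh] -> 8 lines: qav ybit ted eiai kdwdw akcav umh hfqyc
Hunk 4: at line 1 remove [ted,eiai,kdwdw] add [ggcqr,jdrp] -> 7 lines: qav ybit ggcqr jdrp akcav umh hfqyc
Final line count: 7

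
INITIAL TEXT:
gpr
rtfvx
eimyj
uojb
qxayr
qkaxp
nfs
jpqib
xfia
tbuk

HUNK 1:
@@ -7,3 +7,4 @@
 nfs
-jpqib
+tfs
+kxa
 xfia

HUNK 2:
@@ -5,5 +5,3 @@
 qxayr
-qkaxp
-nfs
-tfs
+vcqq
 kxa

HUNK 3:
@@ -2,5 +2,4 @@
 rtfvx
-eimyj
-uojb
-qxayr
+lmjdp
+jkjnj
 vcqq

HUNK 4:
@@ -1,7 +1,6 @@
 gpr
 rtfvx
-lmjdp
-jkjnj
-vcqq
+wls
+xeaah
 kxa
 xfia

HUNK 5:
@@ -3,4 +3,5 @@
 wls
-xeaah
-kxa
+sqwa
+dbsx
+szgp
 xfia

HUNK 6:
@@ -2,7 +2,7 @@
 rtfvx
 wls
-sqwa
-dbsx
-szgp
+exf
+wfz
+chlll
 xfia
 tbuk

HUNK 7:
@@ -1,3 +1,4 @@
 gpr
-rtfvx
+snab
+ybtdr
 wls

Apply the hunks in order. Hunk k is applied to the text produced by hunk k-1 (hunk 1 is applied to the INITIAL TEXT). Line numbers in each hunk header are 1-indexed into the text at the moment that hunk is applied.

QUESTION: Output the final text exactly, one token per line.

Hunk 1: at line 7 remove [jpqib] add [tfs,kxa] -> 11 lines: gpr rtfvx eimyj uojb qxayr qkaxp nfs tfs kxa xfia tbuk
Hunk 2: at line 5 remove [qkaxp,nfs,tfs] add [vcqq] -> 9 lines: gpr rtfvx eimyj uojb qxayr vcqq kxa xfia tbuk
Hunk 3: at line 2 remove [eimyj,uojb,qxayr] add [lmjdp,jkjnj] -> 8 lines: gpr rtfvx lmjdp jkjnj vcqq kxa xfia tbuk
Hunk 4: at line 1 remove [lmjdp,jkjnj,vcqq] add [wls,xeaah] -> 7 lines: gpr rtfvx wls xeaah kxa xfia tbuk
Hunk 5: at line 3 remove [xeaah,kxa] add [sqwa,dbsx,szgp] -> 8 lines: gpr rtfvx wls sqwa dbsx szgp xfia tbuk
Hunk 6: at line 2 remove [sqwa,dbsx,szgp] add [exf,wfz,chlll] -> 8 lines: gpr rtfvx wls exf wfz chlll xfia tbuk
Hunk 7: at line 1 remove [rtfvx] add [snab,ybtdr] -> 9 lines: gpr snab ybtdr wls exf wfz chlll xfia tbuk

Answer: gpr
snab
ybtdr
wls
exf
wfz
chlll
xfia
tbuk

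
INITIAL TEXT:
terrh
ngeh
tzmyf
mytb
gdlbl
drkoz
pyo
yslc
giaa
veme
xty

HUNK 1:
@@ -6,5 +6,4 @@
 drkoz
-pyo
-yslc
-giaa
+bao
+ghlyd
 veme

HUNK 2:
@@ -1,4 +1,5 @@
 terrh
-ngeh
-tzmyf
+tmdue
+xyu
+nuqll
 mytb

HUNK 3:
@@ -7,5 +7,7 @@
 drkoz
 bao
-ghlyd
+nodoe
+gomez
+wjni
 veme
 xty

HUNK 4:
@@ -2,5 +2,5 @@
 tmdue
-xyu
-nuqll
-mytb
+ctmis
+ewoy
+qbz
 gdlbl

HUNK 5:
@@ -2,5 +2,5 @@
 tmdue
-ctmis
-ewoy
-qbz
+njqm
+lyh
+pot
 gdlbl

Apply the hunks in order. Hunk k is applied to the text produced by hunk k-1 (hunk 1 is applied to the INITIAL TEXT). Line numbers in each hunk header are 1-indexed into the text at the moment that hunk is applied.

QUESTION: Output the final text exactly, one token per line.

Answer: terrh
tmdue
njqm
lyh
pot
gdlbl
drkoz
bao
nodoe
gomez
wjni
veme
xty

Derivation:
Hunk 1: at line 6 remove [pyo,yslc,giaa] add [bao,ghlyd] -> 10 lines: terrh ngeh tzmyf mytb gdlbl drkoz bao ghlyd veme xty
Hunk 2: at line 1 remove [ngeh,tzmyf] add [tmdue,xyu,nuqll] -> 11 lines: terrh tmdue xyu nuqll mytb gdlbl drkoz bao ghlyd veme xty
Hunk 3: at line 7 remove [ghlyd] add [nodoe,gomez,wjni] -> 13 lines: terrh tmdue xyu nuqll mytb gdlbl drkoz bao nodoe gomez wjni veme xty
Hunk 4: at line 2 remove [xyu,nuqll,mytb] add [ctmis,ewoy,qbz] -> 13 lines: terrh tmdue ctmis ewoy qbz gdlbl drkoz bao nodoe gomez wjni veme xty
Hunk 5: at line 2 remove [ctmis,ewoy,qbz] add [njqm,lyh,pot] -> 13 lines: terrh tmdue njqm lyh pot gdlbl drkoz bao nodoe gomez wjni veme xty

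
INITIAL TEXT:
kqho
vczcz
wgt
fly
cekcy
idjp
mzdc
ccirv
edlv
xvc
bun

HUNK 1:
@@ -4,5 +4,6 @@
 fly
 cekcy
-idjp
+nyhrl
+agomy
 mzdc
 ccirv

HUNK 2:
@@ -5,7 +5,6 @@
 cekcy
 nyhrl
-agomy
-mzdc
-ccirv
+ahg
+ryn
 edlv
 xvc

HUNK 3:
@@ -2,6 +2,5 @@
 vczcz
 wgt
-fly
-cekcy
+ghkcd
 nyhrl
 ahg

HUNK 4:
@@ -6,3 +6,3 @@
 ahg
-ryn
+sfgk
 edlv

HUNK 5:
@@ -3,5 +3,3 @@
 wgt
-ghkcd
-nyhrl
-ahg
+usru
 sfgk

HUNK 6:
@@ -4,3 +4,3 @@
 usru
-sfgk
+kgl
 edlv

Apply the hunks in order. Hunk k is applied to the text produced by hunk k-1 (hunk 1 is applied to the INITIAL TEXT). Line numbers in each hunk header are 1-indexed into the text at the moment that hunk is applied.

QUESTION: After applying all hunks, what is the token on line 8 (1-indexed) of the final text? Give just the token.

Hunk 1: at line 4 remove [idjp] add [nyhrl,agomy] -> 12 lines: kqho vczcz wgt fly cekcy nyhrl agomy mzdc ccirv edlv xvc bun
Hunk 2: at line 5 remove [agomy,mzdc,ccirv] add [ahg,ryn] -> 11 lines: kqho vczcz wgt fly cekcy nyhrl ahg ryn edlv xvc bun
Hunk 3: at line 2 remove [fly,cekcy] add [ghkcd] -> 10 lines: kqho vczcz wgt ghkcd nyhrl ahg ryn edlv xvc bun
Hunk 4: at line 6 remove [ryn] add [sfgk] -> 10 lines: kqho vczcz wgt ghkcd nyhrl ahg sfgk edlv xvc bun
Hunk 5: at line 3 remove [ghkcd,nyhrl,ahg] add [usru] -> 8 lines: kqho vczcz wgt usru sfgk edlv xvc bun
Hunk 6: at line 4 remove [sfgk] add [kgl] -> 8 lines: kqho vczcz wgt usru kgl edlv xvc bun
Final line 8: bun

Answer: bun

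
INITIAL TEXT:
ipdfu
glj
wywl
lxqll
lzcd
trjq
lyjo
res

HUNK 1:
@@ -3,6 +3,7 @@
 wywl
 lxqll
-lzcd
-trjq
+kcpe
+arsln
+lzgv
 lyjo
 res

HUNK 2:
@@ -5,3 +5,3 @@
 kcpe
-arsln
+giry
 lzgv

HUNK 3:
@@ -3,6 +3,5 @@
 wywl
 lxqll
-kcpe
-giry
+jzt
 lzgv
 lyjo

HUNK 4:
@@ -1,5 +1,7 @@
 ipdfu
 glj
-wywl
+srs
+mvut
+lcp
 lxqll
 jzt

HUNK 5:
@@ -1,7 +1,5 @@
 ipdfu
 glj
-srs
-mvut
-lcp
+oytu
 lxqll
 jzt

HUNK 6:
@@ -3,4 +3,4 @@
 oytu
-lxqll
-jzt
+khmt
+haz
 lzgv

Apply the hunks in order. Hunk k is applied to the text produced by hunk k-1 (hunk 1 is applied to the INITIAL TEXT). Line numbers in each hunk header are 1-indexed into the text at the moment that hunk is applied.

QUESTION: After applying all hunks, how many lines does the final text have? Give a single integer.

Hunk 1: at line 3 remove [lzcd,trjq] add [kcpe,arsln,lzgv] -> 9 lines: ipdfu glj wywl lxqll kcpe arsln lzgv lyjo res
Hunk 2: at line 5 remove [arsln] add [giry] -> 9 lines: ipdfu glj wywl lxqll kcpe giry lzgv lyjo res
Hunk 3: at line 3 remove [kcpe,giry] add [jzt] -> 8 lines: ipdfu glj wywl lxqll jzt lzgv lyjo res
Hunk 4: at line 1 remove [wywl] add [srs,mvut,lcp] -> 10 lines: ipdfu glj srs mvut lcp lxqll jzt lzgv lyjo res
Hunk 5: at line 1 remove [srs,mvut,lcp] add [oytu] -> 8 lines: ipdfu glj oytu lxqll jzt lzgv lyjo res
Hunk 6: at line 3 remove [lxqll,jzt] add [khmt,haz] -> 8 lines: ipdfu glj oytu khmt haz lzgv lyjo res
Final line count: 8

Answer: 8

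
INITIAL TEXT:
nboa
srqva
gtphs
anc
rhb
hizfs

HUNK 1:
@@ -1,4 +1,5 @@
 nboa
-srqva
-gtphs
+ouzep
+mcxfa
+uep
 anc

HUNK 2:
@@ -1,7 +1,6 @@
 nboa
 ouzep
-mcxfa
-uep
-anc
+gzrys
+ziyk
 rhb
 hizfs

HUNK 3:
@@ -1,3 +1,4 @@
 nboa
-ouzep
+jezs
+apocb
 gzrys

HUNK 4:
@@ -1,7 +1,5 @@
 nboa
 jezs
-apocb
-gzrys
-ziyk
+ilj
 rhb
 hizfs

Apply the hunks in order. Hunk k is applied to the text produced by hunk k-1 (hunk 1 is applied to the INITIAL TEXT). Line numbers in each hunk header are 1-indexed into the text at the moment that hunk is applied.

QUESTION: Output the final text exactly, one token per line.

Answer: nboa
jezs
ilj
rhb
hizfs

Derivation:
Hunk 1: at line 1 remove [srqva,gtphs] add [ouzep,mcxfa,uep] -> 7 lines: nboa ouzep mcxfa uep anc rhb hizfs
Hunk 2: at line 1 remove [mcxfa,uep,anc] add [gzrys,ziyk] -> 6 lines: nboa ouzep gzrys ziyk rhb hizfs
Hunk 3: at line 1 remove [ouzep] add [jezs,apocb] -> 7 lines: nboa jezs apocb gzrys ziyk rhb hizfs
Hunk 4: at line 1 remove [apocb,gzrys,ziyk] add [ilj] -> 5 lines: nboa jezs ilj rhb hizfs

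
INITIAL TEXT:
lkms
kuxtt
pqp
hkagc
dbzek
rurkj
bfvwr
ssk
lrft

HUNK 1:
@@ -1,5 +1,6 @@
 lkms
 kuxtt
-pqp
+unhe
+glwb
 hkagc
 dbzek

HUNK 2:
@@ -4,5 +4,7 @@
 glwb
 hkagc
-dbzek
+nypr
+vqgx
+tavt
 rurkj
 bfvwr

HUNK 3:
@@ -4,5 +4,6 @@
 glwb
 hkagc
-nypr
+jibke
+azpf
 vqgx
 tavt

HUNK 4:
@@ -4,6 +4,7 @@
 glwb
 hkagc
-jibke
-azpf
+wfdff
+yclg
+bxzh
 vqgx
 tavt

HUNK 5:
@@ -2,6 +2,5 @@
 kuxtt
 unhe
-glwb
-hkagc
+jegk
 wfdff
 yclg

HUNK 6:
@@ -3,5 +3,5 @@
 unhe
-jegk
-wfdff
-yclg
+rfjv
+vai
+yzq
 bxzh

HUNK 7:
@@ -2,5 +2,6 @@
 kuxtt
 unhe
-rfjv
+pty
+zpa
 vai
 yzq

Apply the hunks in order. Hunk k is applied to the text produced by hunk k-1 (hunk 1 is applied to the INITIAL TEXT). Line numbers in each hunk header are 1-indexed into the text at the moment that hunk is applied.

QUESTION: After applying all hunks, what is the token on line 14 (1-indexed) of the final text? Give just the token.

Hunk 1: at line 1 remove [pqp] add [unhe,glwb] -> 10 lines: lkms kuxtt unhe glwb hkagc dbzek rurkj bfvwr ssk lrft
Hunk 2: at line 4 remove [dbzek] add [nypr,vqgx,tavt] -> 12 lines: lkms kuxtt unhe glwb hkagc nypr vqgx tavt rurkj bfvwr ssk lrft
Hunk 3: at line 4 remove [nypr] add [jibke,azpf] -> 13 lines: lkms kuxtt unhe glwb hkagc jibke azpf vqgx tavt rurkj bfvwr ssk lrft
Hunk 4: at line 4 remove [jibke,azpf] add [wfdff,yclg,bxzh] -> 14 lines: lkms kuxtt unhe glwb hkagc wfdff yclg bxzh vqgx tavt rurkj bfvwr ssk lrft
Hunk 5: at line 2 remove [glwb,hkagc] add [jegk] -> 13 lines: lkms kuxtt unhe jegk wfdff yclg bxzh vqgx tavt rurkj bfvwr ssk lrft
Hunk 6: at line 3 remove [jegk,wfdff,yclg] add [rfjv,vai,yzq] -> 13 lines: lkms kuxtt unhe rfjv vai yzq bxzh vqgx tavt rurkj bfvwr ssk lrft
Hunk 7: at line 2 remove [rfjv] add [pty,zpa] -> 14 lines: lkms kuxtt unhe pty zpa vai yzq bxzh vqgx tavt rurkj bfvwr ssk lrft
Final line 14: lrft

Answer: lrft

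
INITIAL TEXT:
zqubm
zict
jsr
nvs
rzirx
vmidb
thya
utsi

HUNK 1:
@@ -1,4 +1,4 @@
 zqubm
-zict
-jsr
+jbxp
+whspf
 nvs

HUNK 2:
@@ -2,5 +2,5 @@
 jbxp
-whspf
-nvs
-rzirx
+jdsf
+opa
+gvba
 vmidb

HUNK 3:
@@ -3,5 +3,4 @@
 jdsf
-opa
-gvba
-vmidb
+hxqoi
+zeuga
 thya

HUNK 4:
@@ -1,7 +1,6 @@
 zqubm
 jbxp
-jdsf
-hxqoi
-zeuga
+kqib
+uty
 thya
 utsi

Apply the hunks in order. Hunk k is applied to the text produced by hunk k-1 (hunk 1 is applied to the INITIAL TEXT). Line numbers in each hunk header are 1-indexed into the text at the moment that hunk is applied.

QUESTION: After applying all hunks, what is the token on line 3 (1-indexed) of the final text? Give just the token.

Answer: kqib

Derivation:
Hunk 1: at line 1 remove [zict,jsr] add [jbxp,whspf] -> 8 lines: zqubm jbxp whspf nvs rzirx vmidb thya utsi
Hunk 2: at line 2 remove [whspf,nvs,rzirx] add [jdsf,opa,gvba] -> 8 lines: zqubm jbxp jdsf opa gvba vmidb thya utsi
Hunk 3: at line 3 remove [opa,gvba,vmidb] add [hxqoi,zeuga] -> 7 lines: zqubm jbxp jdsf hxqoi zeuga thya utsi
Hunk 4: at line 1 remove [jdsf,hxqoi,zeuga] add [kqib,uty] -> 6 lines: zqubm jbxp kqib uty thya utsi
Final line 3: kqib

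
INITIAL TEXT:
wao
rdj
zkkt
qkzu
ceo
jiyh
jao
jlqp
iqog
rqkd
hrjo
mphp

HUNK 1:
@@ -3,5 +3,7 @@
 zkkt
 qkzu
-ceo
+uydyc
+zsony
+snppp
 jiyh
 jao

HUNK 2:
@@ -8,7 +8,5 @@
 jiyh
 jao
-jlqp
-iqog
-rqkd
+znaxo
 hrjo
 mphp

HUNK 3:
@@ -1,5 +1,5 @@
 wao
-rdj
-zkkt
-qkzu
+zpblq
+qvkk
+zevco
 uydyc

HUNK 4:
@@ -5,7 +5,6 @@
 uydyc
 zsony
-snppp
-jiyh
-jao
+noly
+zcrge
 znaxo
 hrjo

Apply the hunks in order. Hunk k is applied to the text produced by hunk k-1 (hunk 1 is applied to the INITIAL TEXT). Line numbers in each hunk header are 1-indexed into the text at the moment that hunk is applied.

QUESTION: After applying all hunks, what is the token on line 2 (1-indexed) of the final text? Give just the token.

Answer: zpblq

Derivation:
Hunk 1: at line 3 remove [ceo] add [uydyc,zsony,snppp] -> 14 lines: wao rdj zkkt qkzu uydyc zsony snppp jiyh jao jlqp iqog rqkd hrjo mphp
Hunk 2: at line 8 remove [jlqp,iqog,rqkd] add [znaxo] -> 12 lines: wao rdj zkkt qkzu uydyc zsony snppp jiyh jao znaxo hrjo mphp
Hunk 3: at line 1 remove [rdj,zkkt,qkzu] add [zpblq,qvkk,zevco] -> 12 lines: wao zpblq qvkk zevco uydyc zsony snppp jiyh jao znaxo hrjo mphp
Hunk 4: at line 5 remove [snppp,jiyh,jao] add [noly,zcrge] -> 11 lines: wao zpblq qvkk zevco uydyc zsony noly zcrge znaxo hrjo mphp
Final line 2: zpblq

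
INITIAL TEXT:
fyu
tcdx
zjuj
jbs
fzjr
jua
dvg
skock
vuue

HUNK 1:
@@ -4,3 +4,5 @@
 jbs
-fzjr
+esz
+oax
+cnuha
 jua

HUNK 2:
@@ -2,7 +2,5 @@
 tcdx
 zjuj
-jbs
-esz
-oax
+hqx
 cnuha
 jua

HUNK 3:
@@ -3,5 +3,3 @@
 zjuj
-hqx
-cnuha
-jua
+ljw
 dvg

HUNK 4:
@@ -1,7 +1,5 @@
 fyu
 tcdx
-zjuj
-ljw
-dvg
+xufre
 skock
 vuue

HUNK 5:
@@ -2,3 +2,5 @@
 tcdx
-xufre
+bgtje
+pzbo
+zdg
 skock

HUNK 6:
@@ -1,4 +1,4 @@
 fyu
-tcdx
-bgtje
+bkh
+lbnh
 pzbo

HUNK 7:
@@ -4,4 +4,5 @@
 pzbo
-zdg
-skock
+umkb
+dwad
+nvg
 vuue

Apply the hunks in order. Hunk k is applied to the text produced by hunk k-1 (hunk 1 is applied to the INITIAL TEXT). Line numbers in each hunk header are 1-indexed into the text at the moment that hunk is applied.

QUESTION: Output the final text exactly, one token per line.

Hunk 1: at line 4 remove [fzjr] add [esz,oax,cnuha] -> 11 lines: fyu tcdx zjuj jbs esz oax cnuha jua dvg skock vuue
Hunk 2: at line 2 remove [jbs,esz,oax] add [hqx] -> 9 lines: fyu tcdx zjuj hqx cnuha jua dvg skock vuue
Hunk 3: at line 3 remove [hqx,cnuha,jua] add [ljw] -> 7 lines: fyu tcdx zjuj ljw dvg skock vuue
Hunk 4: at line 1 remove [zjuj,ljw,dvg] add [xufre] -> 5 lines: fyu tcdx xufre skock vuue
Hunk 5: at line 2 remove [xufre] add [bgtje,pzbo,zdg] -> 7 lines: fyu tcdx bgtje pzbo zdg skock vuue
Hunk 6: at line 1 remove [tcdx,bgtje] add [bkh,lbnh] -> 7 lines: fyu bkh lbnh pzbo zdg skock vuue
Hunk 7: at line 4 remove [zdg,skock] add [umkb,dwad,nvg] -> 8 lines: fyu bkh lbnh pzbo umkb dwad nvg vuue

Answer: fyu
bkh
lbnh
pzbo
umkb
dwad
nvg
vuue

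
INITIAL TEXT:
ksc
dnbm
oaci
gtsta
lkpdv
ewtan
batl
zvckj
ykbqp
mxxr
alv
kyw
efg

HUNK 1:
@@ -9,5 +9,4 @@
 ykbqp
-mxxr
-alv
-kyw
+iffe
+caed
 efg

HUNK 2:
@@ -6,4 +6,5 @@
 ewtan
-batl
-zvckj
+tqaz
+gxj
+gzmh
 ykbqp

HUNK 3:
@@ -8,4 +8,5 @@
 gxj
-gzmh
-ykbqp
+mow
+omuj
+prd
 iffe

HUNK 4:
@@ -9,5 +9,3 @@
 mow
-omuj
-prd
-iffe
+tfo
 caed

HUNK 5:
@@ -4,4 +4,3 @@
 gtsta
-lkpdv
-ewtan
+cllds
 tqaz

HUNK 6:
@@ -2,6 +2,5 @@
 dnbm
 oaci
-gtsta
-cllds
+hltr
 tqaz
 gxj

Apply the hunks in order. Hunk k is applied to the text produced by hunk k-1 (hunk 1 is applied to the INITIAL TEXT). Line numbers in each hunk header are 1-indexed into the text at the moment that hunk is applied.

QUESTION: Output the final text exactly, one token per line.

Answer: ksc
dnbm
oaci
hltr
tqaz
gxj
mow
tfo
caed
efg

Derivation:
Hunk 1: at line 9 remove [mxxr,alv,kyw] add [iffe,caed] -> 12 lines: ksc dnbm oaci gtsta lkpdv ewtan batl zvckj ykbqp iffe caed efg
Hunk 2: at line 6 remove [batl,zvckj] add [tqaz,gxj,gzmh] -> 13 lines: ksc dnbm oaci gtsta lkpdv ewtan tqaz gxj gzmh ykbqp iffe caed efg
Hunk 3: at line 8 remove [gzmh,ykbqp] add [mow,omuj,prd] -> 14 lines: ksc dnbm oaci gtsta lkpdv ewtan tqaz gxj mow omuj prd iffe caed efg
Hunk 4: at line 9 remove [omuj,prd,iffe] add [tfo] -> 12 lines: ksc dnbm oaci gtsta lkpdv ewtan tqaz gxj mow tfo caed efg
Hunk 5: at line 4 remove [lkpdv,ewtan] add [cllds] -> 11 lines: ksc dnbm oaci gtsta cllds tqaz gxj mow tfo caed efg
Hunk 6: at line 2 remove [gtsta,cllds] add [hltr] -> 10 lines: ksc dnbm oaci hltr tqaz gxj mow tfo caed efg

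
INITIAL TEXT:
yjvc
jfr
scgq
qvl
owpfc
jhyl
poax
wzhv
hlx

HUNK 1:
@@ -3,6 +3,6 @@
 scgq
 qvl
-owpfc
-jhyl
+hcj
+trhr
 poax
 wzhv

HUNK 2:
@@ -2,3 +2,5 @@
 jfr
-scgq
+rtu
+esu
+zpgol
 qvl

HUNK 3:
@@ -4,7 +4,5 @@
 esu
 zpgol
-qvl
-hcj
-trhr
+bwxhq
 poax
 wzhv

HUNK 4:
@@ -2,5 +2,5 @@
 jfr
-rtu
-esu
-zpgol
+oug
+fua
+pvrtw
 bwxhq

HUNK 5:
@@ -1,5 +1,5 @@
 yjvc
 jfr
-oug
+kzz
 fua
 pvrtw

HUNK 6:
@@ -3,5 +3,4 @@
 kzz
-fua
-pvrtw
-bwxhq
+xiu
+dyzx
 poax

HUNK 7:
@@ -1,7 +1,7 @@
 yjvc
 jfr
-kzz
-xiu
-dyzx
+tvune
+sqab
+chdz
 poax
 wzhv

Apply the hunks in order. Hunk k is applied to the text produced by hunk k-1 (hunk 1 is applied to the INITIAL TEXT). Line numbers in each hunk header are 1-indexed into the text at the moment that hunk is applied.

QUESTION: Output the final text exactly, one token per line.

Hunk 1: at line 3 remove [owpfc,jhyl] add [hcj,trhr] -> 9 lines: yjvc jfr scgq qvl hcj trhr poax wzhv hlx
Hunk 2: at line 2 remove [scgq] add [rtu,esu,zpgol] -> 11 lines: yjvc jfr rtu esu zpgol qvl hcj trhr poax wzhv hlx
Hunk 3: at line 4 remove [qvl,hcj,trhr] add [bwxhq] -> 9 lines: yjvc jfr rtu esu zpgol bwxhq poax wzhv hlx
Hunk 4: at line 2 remove [rtu,esu,zpgol] add [oug,fua,pvrtw] -> 9 lines: yjvc jfr oug fua pvrtw bwxhq poax wzhv hlx
Hunk 5: at line 1 remove [oug] add [kzz] -> 9 lines: yjvc jfr kzz fua pvrtw bwxhq poax wzhv hlx
Hunk 6: at line 3 remove [fua,pvrtw,bwxhq] add [xiu,dyzx] -> 8 lines: yjvc jfr kzz xiu dyzx poax wzhv hlx
Hunk 7: at line 1 remove [kzz,xiu,dyzx] add [tvune,sqab,chdz] -> 8 lines: yjvc jfr tvune sqab chdz poax wzhv hlx

Answer: yjvc
jfr
tvune
sqab
chdz
poax
wzhv
hlx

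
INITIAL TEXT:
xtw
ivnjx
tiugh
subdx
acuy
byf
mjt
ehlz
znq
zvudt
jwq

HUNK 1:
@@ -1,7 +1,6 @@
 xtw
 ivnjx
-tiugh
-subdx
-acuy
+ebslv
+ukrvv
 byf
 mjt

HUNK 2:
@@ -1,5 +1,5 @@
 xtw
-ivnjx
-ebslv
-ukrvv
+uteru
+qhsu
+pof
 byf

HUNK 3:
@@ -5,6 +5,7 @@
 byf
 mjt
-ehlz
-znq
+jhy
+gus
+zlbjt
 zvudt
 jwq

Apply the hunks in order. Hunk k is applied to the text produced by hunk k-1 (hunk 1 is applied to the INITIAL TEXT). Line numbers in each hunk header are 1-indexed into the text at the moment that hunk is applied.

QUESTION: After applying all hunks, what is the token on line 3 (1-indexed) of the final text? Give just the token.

Hunk 1: at line 1 remove [tiugh,subdx,acuy] add [ebslv,ukrvv] -> 10 lines: xtw ivnjx ebslv ukrvv byf mjt ehlz znq zvudt jwq
Hunk 2: at line 1 remove [ivnjx,ebslv,ukrvv] add [uteru,qhsu,pof] -> 10 lines: xtw uteru qhsu pof byf mjt ehlz znq zvudt jwq
Hunk 3: at line 5 remove [ehlz,znq] add [jhy,gus,zlbjt] -> 11 lines: xtw uteru qhsu pof byf mjt jhy gus zlbjt zvudt jwq
Final line 3: qhsu

Answer: qhsu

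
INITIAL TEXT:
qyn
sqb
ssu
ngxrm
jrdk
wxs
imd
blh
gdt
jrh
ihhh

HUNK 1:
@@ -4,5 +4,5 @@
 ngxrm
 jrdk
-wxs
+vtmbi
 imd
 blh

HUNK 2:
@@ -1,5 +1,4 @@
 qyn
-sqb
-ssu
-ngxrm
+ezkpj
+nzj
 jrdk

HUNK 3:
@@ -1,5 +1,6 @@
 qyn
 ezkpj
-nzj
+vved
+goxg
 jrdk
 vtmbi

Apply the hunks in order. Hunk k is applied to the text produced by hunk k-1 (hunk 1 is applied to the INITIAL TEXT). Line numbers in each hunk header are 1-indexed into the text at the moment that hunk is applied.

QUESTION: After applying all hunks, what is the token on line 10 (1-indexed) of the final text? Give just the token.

Answer: jrh

Derivation:
Hunk 1: at line 4 remove [wxs] add [vtmbi] -> 11 lines: qyn sqb ssu ngxrm jrdk vtmbi imd blh gdt jrh ihhh
Hunk 2: at line 1 remove [sqb,ssu,ngxrm] add [ezkpj,nzj] -> 10 lines: qyn ezkpj nzj jrdk vtmbi imd blh gdt jrh ihhh
Hunk 3: at line 1 remove [nzj] add [vved,goxg] -> 11 lines: qyn ezkpj vved goxg jrdk vtmbi imd blh gdt jrh ihhh
Final line 10: jrh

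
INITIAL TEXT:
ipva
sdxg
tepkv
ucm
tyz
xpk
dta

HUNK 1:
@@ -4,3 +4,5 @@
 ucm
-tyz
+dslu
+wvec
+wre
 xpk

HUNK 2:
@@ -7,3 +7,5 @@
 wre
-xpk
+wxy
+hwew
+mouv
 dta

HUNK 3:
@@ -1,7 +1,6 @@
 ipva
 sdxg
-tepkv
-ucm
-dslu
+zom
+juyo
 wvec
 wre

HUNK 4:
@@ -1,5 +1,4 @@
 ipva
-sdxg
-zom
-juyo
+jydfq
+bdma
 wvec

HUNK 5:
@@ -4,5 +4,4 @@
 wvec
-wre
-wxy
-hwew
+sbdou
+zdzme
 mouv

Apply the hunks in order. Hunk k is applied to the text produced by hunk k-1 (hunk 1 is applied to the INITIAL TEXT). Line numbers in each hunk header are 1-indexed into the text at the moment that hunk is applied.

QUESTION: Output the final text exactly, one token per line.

Answer: ipva
jydfq
bdma
wvec
sbdou
zdzme
mouv
dta

Derivation:
Hunk 1: at line 4 remove [tyz] add [dslu,wvec,wre] -> 9 lines: ipva sdxg tepkv ucm dslu wvec wre xpk dta
Hunk 2: at line 7 remove [xpk] add [wxy,hwew,mouv] -> 11 lines: ipva sdxg tepkv ucm dslu wvec wre wxy hwew mouv dta
Hunk 3: at line 1 remove [tepkv,ucm,dslu] add [zom,juyo] -> 10 lines: ipva sdxg zom juyo wvec wre wxy hwew mouv dta
Hunk 4: at line 1 remove [sdxg,zom,juyo] add [jydfq,bdma] -> 9 lines: ipva jydfq bdma wvec wre wxy hwew mouv dta
Hunk 5: at line 4 remove [wre,wxy,hwew] add [sbdou,zdzme] -> 8 lines: ipva jydfq bdma wvec sbdou zdzme mouv dta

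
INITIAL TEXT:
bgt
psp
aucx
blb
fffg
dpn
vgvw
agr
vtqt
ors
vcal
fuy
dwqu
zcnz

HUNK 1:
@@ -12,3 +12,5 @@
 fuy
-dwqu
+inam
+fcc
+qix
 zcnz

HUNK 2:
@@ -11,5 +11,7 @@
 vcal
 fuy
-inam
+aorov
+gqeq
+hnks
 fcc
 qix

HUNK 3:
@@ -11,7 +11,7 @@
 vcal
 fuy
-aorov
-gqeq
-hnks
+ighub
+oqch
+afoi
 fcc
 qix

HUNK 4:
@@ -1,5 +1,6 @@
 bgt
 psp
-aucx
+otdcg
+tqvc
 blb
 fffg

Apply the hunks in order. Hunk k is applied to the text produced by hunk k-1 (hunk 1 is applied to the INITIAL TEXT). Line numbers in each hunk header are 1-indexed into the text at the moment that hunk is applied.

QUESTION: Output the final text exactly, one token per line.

Answer: bgt
psp
otdcg
tqvc
blb
fffg
dpn
vgvw
agr
vtqt
ors
vcal
fuy
ighub
oqch
afoi
fcc
qix
zcnz

Derivation:
Hunk 1: at line 12 remove [dwqu] add [inam,fcc,qix] -> 16 lines: bgt psp aucx blb fffg dpn vgvw agr vtqt ors vcal fuy inam fcc qix zcnz
Hunk 2: at line 11 remove [inam] add [aorov,gqeq,hnks] -> 18 lines: bgt psp aucx blb fffg dpn vgvw agr vtqt ors vcal fuy aorov gqeq hnks fcc qix zcnz
Hunk 3: at line 11 remove [aorov,gqeq,hnks] add [ighub,oqch,afoi] -> 18 lines: bgt psp aucx blb fffg dpn vgvw agr vtqt ors vcal fuy ighub oqch afoi fcc qix zcnz
Hunk 4: at line 1 remove [aucx] add [otdcg,tqvc] -> 19 lines: bgt psp otdcg tqvc blb fffg dpn vgvw agr vtqt ors vcal fuy ighub oqch afoi fcc qix zcnz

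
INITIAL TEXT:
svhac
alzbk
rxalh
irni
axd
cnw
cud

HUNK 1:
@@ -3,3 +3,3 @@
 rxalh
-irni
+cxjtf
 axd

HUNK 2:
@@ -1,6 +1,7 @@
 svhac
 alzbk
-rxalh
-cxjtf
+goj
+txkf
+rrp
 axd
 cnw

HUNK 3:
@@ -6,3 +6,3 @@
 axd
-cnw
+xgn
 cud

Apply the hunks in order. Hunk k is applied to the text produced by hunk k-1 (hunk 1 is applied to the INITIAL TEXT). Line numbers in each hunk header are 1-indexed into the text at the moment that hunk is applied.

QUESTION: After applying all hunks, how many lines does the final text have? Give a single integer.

Hunk 1: at line 3 remove [irni] add [cxjtf] -> 7 lines: svhac alzbk rxalh cxjtf axd cnw cud
Hunk 2: at line 1 remove [rxalh,cxjtf] add [goj,txkf,rrp] -> 8 lines: svhac alzbk goj txkf rrp axd cnw cud
Hunk 3: at line 6 remove [cnw] add [xgn] -> 8 lines: svhac alzbk goj txkf rrp axd xgn cud
Final line count: 8

Answer: 8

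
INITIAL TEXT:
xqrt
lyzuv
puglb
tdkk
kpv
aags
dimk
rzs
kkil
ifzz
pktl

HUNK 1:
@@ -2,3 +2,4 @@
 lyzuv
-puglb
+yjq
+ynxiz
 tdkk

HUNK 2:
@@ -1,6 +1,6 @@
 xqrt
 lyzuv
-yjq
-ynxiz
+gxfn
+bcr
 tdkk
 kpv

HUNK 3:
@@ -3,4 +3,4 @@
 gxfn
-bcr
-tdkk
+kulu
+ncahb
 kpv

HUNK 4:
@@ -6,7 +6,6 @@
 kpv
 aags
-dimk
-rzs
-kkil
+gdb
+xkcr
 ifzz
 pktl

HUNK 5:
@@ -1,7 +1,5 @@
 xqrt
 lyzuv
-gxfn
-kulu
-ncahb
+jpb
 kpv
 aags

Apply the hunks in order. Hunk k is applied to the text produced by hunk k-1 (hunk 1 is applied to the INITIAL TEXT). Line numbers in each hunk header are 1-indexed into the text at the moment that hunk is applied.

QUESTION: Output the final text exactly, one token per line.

Hunk 1: at line 2 remove [puglb] add [yjq,ynxiz] -> 12 lines: xqrt lyzuv yjq ynxiz tdkk kpv aags dimk rzs kkil ifzz pktl
Hunk 2: at line 1 remove [yjq,ynxiz] add [gxfn,bcr] -> 12 lines: xqrt lyzuv gxfn bcr tdkk kpv aags dimk rzs kkil ifzz pktl
Hunk 3: at line 3 remove [bcr,tdkk] add [kulu,ncahb] -> 12 lines: xqrt lyzuv gxfn kulu ncahb kpv aags dimk rzs kkil ifzz pktl
Hunk 4: at line 6 remove [dimk,rzs,kkil] add [gdb,xkcr] -> 11 lines: xqrt lyzuv gxfn kulu ncahb kpv aags gdb xkcr ifzz pktl
Hunk 5: at line 1 remove [gxfn,kulu,ncahb] add [jpb] -> 9 lines: xqrt lyzuv jpb kpv aags gdb xkcr ifzz pktl

Answer: xqrt
lyzuv
jpb
kpv
aags
gdb
xkcr
ifzz
pktl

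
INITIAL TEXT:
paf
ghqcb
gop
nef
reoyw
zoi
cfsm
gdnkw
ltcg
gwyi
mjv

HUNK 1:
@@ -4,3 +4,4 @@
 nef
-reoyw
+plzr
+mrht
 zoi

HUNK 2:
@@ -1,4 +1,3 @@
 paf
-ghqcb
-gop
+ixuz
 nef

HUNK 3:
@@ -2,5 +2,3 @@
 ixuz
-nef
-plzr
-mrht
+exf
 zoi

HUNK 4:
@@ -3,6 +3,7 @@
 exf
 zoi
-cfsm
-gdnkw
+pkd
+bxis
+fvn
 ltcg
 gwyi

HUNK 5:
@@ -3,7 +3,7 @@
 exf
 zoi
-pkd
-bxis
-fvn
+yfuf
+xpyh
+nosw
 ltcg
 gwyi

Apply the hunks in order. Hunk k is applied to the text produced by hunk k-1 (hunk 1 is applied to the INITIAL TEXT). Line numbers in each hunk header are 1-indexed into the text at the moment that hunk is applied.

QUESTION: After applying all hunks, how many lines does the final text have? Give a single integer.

Hunk 1: at line 4 remove [reoyw] add [plzr,mrht] -> 12 lines: paf ghqcb gop nef plzr mrht zoi cfsm gdnkw ltcg gwyi mjv
Hunk 2: at line 1 remove [ghqcb,gop] add [ixuz] -> 11 lines: paf ixuz nef plzr mrht zoi cfsm gdnkw ltcg gwyi mjv
Hunk 3: at line 2 remove [nef,plzr,mrht] add [exf] -> 9 lines: paf ixuz exf zoi cfsm gdnkw ltcg gwyi mjv
Hunk 4: at line 3 remove [cfsm,gdnkw] add [pkd,bxis,fvn] -> 10 lines: paf ixuz exf zoi pkd bxis fvn ltcg gwyi mjv
Hunk 5: at line 3 remove [pkd,bxis,fvn] add [yfuf,xpyh,nosw] -> 10 lines: paf ixuz exf zoi yfuf xpyh nosw ltcg gwyi mjv
Final line count: 10

Answer: 10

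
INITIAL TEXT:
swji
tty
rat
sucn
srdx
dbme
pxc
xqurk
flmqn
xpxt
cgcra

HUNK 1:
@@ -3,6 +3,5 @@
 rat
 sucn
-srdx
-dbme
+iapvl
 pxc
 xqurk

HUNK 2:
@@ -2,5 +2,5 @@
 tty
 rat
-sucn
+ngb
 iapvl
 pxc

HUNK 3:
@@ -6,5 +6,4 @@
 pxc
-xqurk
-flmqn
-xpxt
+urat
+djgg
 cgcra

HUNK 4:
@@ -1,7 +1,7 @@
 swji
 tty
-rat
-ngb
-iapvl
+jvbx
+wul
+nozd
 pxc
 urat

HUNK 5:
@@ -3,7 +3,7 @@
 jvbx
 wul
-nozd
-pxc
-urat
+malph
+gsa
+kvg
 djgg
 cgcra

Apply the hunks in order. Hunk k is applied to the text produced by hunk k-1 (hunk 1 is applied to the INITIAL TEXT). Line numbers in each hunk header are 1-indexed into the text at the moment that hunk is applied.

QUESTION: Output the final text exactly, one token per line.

Answer: swji
tty
jvbx
wul
malph
gsa
kvg
djgg
cgcra

Derivation:
Hunk 1: at line 3 remove [srdx,dbme] add [iapvl] -> 10 lines: swji tty rat sucn iapvl pxc xqurk flmqn xpxt cgcra
Hunk 2: at line 2 remove [sucn] add [ngb] -> 10 lines: swji tty rat ngb iapvl pxc xqurk flmqn xpxt cgcra
Hunk 3: at line 6 remove [xqurk,flmqn,xpxt] add [urat,djgg] -> 9 lines: swji tty rat ngb iapvl pxc urat djgg cgcra
Hunk 4: at line 1 remove [rat,ngb,iapvl] add [jvbx,wul,nozd] -> 9 lines: swji tty jvbx wul nozd pxc urat djgg cgcra
Hunk 5: at line 3 remove [nozd,pxc,urat] add [malph,gsa,kvg] -> 9 lines: swji tty jvbx wul malph gsa kvg djgg cgcra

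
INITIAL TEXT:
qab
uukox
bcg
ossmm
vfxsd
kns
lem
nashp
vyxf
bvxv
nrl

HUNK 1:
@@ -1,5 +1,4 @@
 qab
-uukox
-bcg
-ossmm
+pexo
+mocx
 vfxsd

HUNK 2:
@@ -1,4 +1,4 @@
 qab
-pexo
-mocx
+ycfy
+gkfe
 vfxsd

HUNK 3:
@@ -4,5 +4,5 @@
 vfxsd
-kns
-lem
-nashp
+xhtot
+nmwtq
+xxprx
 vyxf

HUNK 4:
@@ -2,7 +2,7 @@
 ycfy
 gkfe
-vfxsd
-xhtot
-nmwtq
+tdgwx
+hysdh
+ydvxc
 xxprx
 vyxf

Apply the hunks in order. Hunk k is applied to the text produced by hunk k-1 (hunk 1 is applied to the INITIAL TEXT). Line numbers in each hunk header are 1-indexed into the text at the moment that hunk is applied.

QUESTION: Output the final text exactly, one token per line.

Hunk 1: at line 1 remove [uukox,bcg,ossmm] add [pexo,mocx] -> 10 lines: qab pexo mocx vfxsd kns lem nashp vyxf bvxv nrl
Hunk 2: at line 1 remove [pexo,mocx] add [ycfy,gkfe] -> 10 lines: qab ycfy gkfe vfxsd kns lem nashp vyxf bvxv nrl
Hunk 3: at line 4 remove [kns,lem,nashp] add [xhtot,nmwtq,xxprx] -> 10 lines: qab ycfy gkfe vfxsd xhtot nmwtq xxprx vyxf bvxv nrl
Hunk 4: at line 2 remove [vfxsd,xhtot,nmwtq] add [tdgwx,hysdh,ydvxc] -> 10 lines: qab ycfy gkfe tdgwx hysdh ydvxc xxprx vyxf bvxv nrl

Answer: qab
ycfy
gkfe
tdgwx
hysdh
ydvxc
xxprx
vyxf
bvxv
nrl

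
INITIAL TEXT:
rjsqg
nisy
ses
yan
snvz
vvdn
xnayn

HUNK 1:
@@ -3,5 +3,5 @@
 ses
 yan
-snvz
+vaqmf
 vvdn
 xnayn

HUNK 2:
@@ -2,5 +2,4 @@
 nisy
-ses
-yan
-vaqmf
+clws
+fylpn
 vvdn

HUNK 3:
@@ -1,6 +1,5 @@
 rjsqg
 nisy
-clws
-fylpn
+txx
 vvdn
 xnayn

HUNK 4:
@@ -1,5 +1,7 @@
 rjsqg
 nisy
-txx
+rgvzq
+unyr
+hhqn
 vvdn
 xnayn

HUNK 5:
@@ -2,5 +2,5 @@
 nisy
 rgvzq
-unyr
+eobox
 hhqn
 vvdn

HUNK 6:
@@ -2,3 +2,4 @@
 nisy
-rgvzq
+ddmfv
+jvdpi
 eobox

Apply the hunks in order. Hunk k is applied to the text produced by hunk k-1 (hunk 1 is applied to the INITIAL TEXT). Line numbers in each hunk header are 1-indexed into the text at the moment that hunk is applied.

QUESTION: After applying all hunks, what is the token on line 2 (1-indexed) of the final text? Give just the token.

Hunk 1: at line 3 remove [snvz] add [vaqmf] -> 7 lines: rjsqg nisy ses yan vaqmf vvdn xnayn
Hunk 2: at line 2 remove [ses,yan,vaqmf] add [clws,fylpn] -> 6 lines: rjsqg nisy clws fylpn vvdn xnayn
Hunk 3: at line 1 remove [clws,fylpn] add [txx] -> 5 lines: rjsqg nisy txx vvdn xnayn
Hunk 4: at line 1 remove [txx] add [rgvzq,unyr,hhqn] -> 7 lines: rjsqg nisy rgvzq unyr hhqn vvdn xnayn
Hunk 5: at line 2 remove [unyr] add [eobox] -> 7 lines: rjsqg nisy rgvzq eobox hhqn vvdn xnayn
Hunk 6: at line 2 remove [rgvzq] add [ddmfv,jvdpi] -> 8 lines: rjsqg nisy ddmfv jvdpi eobox hhqn vvdn xnayn
Final line 2: nisy

Answer: nisy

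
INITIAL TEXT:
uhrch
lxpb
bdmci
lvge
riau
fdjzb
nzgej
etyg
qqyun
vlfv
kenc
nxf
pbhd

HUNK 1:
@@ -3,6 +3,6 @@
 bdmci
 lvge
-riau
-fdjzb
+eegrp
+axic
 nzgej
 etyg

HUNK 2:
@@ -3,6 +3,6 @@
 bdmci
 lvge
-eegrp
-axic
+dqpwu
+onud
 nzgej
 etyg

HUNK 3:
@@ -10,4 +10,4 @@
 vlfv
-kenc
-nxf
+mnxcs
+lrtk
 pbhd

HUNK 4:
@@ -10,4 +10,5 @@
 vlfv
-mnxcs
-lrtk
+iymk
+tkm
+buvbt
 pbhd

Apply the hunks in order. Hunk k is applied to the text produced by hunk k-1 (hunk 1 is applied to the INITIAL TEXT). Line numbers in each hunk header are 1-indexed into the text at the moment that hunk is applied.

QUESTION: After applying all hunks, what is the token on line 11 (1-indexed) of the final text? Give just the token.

Answer: iymk

Derivation:
Hunk 1: at line 3 remove [riau,fdjzb] add [eegrp,axic] -> 13 lines: uhrch lxpb bdmci lvge eegrp axic nzgej etyg qqyun vlfv kenc nxf pbhd
Hunk 2: at line 3 remove [eegrp,axic] add [dqpwu,onud] -> 13 lines: uhrch lxpb bdmci lvge dqpwu onud nzgej etyg qqyun vlfv kenc nxf pbhd
Hunk 3: at line 10 remove [kenc,nxf] add [mnxcs,lrtk] -> 13 lines: uhrch lxpb bdmci lvge dqpwu onud nzgej etyg qqyun vlfv mnxcs lrtk pbhd
Hunk 4: at line 10 remove [mnxcs,lrtk] add [iymk,tkm,buvbt] -> 14 lines: uhrch lxpb bdmci lvge dqpwu onud nzgej etyg qqyun vlfv iymk tkm buvbt pbhd
Final line 11: iymk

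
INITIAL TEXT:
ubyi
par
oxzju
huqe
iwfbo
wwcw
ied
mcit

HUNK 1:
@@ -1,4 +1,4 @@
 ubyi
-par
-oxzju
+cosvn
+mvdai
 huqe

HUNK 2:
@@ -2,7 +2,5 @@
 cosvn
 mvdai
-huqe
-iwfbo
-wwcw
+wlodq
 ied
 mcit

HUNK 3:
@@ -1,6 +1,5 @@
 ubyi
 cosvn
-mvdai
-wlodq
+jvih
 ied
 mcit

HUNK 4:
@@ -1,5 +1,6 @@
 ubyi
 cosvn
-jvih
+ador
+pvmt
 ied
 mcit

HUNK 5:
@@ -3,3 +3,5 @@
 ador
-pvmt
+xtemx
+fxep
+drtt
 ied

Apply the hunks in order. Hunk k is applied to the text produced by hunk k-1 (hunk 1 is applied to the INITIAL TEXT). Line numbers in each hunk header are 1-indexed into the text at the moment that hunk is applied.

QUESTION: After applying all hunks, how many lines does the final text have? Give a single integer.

Hunk 1: at line 1 remove [par,oxzju] add [cosvn,mvdai] -> 8 lines: ubyi cosvn mvdai huqe iwfbo wwcw ied mcit
Hunk 2: at line 2 remove [huqe,iwfbo,wwcw] add [wlodq] -> 6 lines: ubyi cosvn mvdai wlodq ied mcit
Hunk 3: at line 1 remove [mvdai,wlodq] add [jvih] -> 5 lines: ubyi cosvn jvih ied mcit
Hunk 4: at line 1 remove [jvih] add [ador,pvmt] -> 6 lines: ubyi cosvn ador pvmt ied mcit
Hunk 5: at line 3 remove [pvmt] add [xtemx,fxep,drtt] -> 8 lines: ubyi cosvn ador xtemx fxep drtt ied mcit
Final line count: 8

Answer: 8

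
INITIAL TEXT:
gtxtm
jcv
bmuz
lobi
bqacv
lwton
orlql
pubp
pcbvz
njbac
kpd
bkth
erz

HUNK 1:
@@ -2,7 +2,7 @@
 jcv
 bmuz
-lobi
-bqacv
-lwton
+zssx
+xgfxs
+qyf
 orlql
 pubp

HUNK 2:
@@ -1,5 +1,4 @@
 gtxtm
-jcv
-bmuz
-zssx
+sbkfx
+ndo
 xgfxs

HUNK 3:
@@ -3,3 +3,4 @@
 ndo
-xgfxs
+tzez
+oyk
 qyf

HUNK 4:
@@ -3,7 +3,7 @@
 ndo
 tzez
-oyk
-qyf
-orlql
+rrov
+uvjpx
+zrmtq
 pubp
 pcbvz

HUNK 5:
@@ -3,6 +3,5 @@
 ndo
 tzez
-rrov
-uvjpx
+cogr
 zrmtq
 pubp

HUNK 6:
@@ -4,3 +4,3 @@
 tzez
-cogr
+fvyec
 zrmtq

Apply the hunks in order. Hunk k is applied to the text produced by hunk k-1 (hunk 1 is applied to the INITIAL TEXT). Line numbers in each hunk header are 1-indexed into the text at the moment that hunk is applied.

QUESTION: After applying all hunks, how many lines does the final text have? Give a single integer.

Hunk 1: at line 2 remove [lobi,bqacv,lwton] add [zssx,xgfxs,qyf] -> 13 lines: gtxtm jcv bmuz zssx xgfxs qyf orlql pubp pcbvz njbac kpd bkth erz
Hunk 2: at line 1 remove [jcv,bmuz,zssx] add [sbkfx,ndo] -> 12 lines: gtxtm sbkfx ndo xgfxs qyf orlql pubp pcbvz njbac kpd bkth erz
Hunk 3: at line 3 remove [xgfxs] add [tzez,oyk] -> 13 lines: gtxtm sbkfx ndo tzez oyk qyf orlql pubp pcbvz njbac kpd bkth erz
Hunk 4: at line 3 remove [oyk,qyf,orlql] add [rrov,uvjpx,zrmtq] -> 13 lines: gtxtm sbkfx ndo tzez rrov uvjpx zrmtq pubp pcbvz njbac kpd bkth erz
Hunk 5: at line 3 remove [rrov,uvjpx] add [cogr] -> 12 lines: gtxtm sbkfx ndo tzez cogr zrmtq pubp pcbvz njbac kpd bkth erz
Hunk 6: at line 4 remove [cogr] add [fvyec] -> 12 lines: gtxtm sbkfx ndo tzez fvyec zrmtq pubp pcbvz njbac kpd bkth erz
Final line count: 12

Answer: 12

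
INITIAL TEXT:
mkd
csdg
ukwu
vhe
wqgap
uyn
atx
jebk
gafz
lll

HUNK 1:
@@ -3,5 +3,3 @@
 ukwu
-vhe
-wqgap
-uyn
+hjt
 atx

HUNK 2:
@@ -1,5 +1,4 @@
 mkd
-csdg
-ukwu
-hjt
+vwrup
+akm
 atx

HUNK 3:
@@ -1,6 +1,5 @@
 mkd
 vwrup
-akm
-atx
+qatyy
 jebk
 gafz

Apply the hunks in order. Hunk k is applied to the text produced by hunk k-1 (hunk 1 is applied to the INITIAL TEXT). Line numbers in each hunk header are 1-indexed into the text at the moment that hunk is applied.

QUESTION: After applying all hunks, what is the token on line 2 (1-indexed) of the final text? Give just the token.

Answer: vwrup

Derivation:
Hunk 1: at line 3 remove [vhe,wqgap,uyn] add [hjt] -> 8 lines: mkd csdg ukwu hjt atx jebk gafz lll
Hunk 2: at line 1 remove [csdg,ukwu,hjt] add [vwrup,akm] -> 7 lines: mkd vwrup akm atx jebk gafz lll
Hunk 3: at line 1 remove [akm,atx] add [qatyy] -> 6 lines: mkd vwrup qatyy jebk gafz lll
Final line 2: vwrup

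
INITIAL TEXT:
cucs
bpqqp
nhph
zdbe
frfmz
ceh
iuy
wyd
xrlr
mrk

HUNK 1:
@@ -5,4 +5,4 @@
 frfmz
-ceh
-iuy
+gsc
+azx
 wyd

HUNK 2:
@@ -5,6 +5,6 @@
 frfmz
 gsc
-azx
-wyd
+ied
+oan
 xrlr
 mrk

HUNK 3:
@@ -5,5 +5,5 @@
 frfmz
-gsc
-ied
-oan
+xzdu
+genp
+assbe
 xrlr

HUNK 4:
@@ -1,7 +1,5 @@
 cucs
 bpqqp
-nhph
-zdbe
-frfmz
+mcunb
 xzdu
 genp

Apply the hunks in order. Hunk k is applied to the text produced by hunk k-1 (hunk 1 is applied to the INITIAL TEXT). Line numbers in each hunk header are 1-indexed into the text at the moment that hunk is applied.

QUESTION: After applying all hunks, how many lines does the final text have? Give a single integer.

Answer: 8

Derivation:
Hunk 1: at line 5 remove [ceh,iuy] add [gsc,azx] -> 10 lines: cucs bpqqp nhph zdbe frfmz gsc azx wyd xrlr mrk
Hunk 2: at line 5 remove [azx,wyd] add [ied,oan] -> 10 lines: cucs bpqqp nhph zdbe frfmz gsc ied oan xrlr mrk
Hunk 3: at line 5 remove [gsc,ied,oan] add [xzdu,genp,assbe] -> 10 lines: cucs bpqqp nhph zdbe frfmz xzdu genp assbe xrlr mrk
Hunk 4: at line 1 remove [nhph,zdbe,frfmz] add [mcunb] -> 8 lines: cucs bpqqp mcunb xzdu genp assbe xrlr mrk
Final line count: 8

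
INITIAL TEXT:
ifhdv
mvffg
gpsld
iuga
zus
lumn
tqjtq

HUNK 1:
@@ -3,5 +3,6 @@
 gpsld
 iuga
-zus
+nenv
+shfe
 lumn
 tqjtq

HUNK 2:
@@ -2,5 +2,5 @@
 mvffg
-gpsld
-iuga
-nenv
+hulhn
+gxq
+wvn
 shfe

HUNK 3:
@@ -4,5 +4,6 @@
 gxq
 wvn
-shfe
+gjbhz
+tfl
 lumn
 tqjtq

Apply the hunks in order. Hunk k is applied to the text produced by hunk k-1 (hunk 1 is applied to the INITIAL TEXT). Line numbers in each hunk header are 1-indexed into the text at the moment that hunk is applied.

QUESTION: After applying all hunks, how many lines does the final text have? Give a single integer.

Answer: 9

Derivation:
Hunk 1: at line 3 remove [zus] add [nenv,shfe] -> 8 lines: ifhdv mvffg gpsld iuga nenv shfe lumn tqjtq
Hunk 2: at line 2 remove [gpsld,iuga,nenv] add [hulhn,gxq,wvn] -> 8 lines: ifhdv mvffg hulhn gxq wvn shfe lumn tqjtq
Hunk 3: at line 4 remove [shfe] add [gjbhz,tfl] -> 9 lines: ifhdv mvffg hulhn gxq wvn gjbhz tfl lumn tqjtq
Final line count: 9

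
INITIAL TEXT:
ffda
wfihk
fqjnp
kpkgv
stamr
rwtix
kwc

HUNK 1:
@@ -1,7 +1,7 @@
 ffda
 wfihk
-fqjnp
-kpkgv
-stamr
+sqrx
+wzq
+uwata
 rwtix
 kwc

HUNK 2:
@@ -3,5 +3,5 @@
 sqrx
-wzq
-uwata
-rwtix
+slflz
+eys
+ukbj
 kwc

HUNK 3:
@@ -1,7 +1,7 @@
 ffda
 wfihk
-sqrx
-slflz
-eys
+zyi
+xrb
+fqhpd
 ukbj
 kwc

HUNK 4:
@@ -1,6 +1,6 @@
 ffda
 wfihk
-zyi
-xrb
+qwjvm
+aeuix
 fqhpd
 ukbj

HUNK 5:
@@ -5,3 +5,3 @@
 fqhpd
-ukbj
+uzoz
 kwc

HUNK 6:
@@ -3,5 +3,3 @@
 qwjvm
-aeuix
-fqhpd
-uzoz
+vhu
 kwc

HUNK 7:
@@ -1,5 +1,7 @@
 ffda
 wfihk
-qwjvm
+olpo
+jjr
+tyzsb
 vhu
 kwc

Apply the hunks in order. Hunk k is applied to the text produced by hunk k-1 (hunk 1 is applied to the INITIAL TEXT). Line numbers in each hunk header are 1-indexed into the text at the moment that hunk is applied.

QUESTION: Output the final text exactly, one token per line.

Answer: ffda
wfihk
olpo
jjr
tyzsb
vhu
kwc

Derivation:
Hunk 1: at line 1 remove [fqjnp,kpkgv,stamr] add [sqrx,wzq,uwata] -> 7 lines: ffda wfihk sqrx wzq uwata rwtix kwc
Hunk 2: at line 3 remove [wzq,uwata,rwtix] add [slflz,eys,ukbj] -> 7 lines: ffda wfihk sqrx slflz eys ukbj kwc
Hunk 3: at line 1 remove [sqrx,slflz,eys] add [zyi,xrb,fqhpd] -> 7 lines: ffda wfihk zyi xrb fqhpd ukbj kwc
Hunk 4: at line 1 remove [zyi,xrb] add [qwjvm,aeuix] -> 7 lines: ffda wfihk qwjvm aeuix fqhpd ukbj kwc
Hunk 5: at line 5 remove [ukbj] add [uzoz] -> 7 lines: ffda wfihk qwjvm aeuix fqhpd uzoz kwc
Hunk 6: at line 3 remove [aeuix,fqhpd,uzoz] add [vhu] -> 5 lines: ffda wfihk qwjvm vhu kwc
Hunk 7: at line 1 remove [qwjvm] add [olpo,jjr,tyzsb] -> 7 lines: ffda wfihk olpo jjr tyzsb vhu kwc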